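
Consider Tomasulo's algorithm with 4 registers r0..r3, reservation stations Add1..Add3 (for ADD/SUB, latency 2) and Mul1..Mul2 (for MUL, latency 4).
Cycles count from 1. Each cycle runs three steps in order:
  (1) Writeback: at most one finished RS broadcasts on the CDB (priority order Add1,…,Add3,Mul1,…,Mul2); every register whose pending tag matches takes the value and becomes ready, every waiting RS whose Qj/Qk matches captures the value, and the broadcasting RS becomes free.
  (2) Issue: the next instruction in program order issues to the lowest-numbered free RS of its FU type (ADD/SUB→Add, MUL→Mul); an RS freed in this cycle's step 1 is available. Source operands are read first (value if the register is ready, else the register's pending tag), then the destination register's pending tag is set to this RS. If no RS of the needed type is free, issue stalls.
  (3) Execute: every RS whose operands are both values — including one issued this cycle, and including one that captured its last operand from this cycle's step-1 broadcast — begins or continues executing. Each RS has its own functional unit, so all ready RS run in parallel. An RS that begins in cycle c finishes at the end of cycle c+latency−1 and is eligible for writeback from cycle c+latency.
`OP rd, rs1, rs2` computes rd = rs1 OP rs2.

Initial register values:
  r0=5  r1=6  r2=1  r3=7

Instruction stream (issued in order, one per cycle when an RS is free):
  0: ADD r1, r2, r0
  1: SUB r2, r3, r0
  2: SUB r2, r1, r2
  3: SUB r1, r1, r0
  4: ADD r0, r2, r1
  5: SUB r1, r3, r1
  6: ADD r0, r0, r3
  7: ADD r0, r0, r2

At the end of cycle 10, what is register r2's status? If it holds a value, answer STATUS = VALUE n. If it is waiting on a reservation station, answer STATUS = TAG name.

  c1: issue ADD r1<-Add1  regs: r0:5,r1:Add1,r2:1,r3:7
  c2: issue SUB r2<-Add2  regs: r0:5,r1:Add1,r2:Add2,r3:7
  c3: CDB Add1=6; issue SUB r2<-Add1  regs: r0:5,r1:6,r2:Add1,r3:7
  c4: CDB Add2=2; issue SUB r1<-Add2  regs: r0:5,r1:Add2,r2:Add1,r3:7
  c5: issue ADD r0<-Add3  regs: r0:Add3,r1:Add2,r2:Add1,r3:7
  c6: CDB Add1=4; issue SUB r1<-Add1  regs: r0:Add3,r1:Add1,r2:4,r3:7
  c7: CDB Add2=1; issue ADD r0<-Add2  regs: r0:Add2,r1:Add1,r2:4,r3:7
  c8: stall  regs: r0:Add2,r1:Add1,r2:4,r3:7
  c9: CDB Add1=6; issue ADD r0<-Add1  regs: r0:Add1,r1:6,r2:4,r3:7
  c10: CDB Add3=5  regs: r0:Add1,r1:6,r2:4,r3:7

STATUS = VALUE 4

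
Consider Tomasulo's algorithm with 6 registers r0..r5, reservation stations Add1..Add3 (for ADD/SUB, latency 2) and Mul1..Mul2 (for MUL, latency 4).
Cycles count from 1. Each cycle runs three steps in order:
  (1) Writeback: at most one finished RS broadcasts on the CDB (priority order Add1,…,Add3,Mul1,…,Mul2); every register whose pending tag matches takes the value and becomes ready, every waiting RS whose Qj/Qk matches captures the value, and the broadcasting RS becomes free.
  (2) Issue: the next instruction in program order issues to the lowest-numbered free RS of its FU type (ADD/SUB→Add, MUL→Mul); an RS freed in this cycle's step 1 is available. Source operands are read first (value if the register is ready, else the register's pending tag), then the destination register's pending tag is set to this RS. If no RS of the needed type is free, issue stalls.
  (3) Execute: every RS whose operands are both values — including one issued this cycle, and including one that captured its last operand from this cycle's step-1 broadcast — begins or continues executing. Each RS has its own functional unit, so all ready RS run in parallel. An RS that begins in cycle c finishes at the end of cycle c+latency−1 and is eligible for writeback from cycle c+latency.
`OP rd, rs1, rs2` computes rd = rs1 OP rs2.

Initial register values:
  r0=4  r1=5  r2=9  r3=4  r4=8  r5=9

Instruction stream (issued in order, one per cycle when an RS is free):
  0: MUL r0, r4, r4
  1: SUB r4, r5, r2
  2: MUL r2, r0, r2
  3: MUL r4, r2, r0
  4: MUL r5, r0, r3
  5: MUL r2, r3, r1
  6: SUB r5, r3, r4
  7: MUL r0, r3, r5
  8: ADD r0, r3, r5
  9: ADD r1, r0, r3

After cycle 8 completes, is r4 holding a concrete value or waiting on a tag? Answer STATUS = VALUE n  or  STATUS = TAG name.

cycle 1: issue MUL r0<-Mul1 // r0:Mul1,r1:5,r2:9,r3:4,r4:8,r5:9
cycle 2: issue SUB r4<-Add1 // r0:Mul1,r1:5,r2:9,r3:4,r4:Add1,r5:9
cycle 3: issue MUL r2<-Mul2 // r0:Mul1,r1:5,r2:Mul2,r3:4,r4:Add1,r5:9
cycle 4: CDB Add1=0; stall // r0:Mul1,r1:5,r2:Mul2,r3:4,r4:0,r5:9
cycle 5: CDB Mul1=64; issue MUL r4<-Mul1 // r0:64,r1:5,r2:Mul2,r3:4,r4:Mul1,r5:9
cycle 6: stall // r0:64,r1:5,r2:Mul2,r3:4,r4:Mul1,r5:9
cycle 7: stall // r0:64,r1:5,r2:Mul2,r3:4,r4:Mul1,r5:9
cycle 8: stall // r0:64,r1:5,r2:Mul2,r3:4,r4:Mul1,r5:9

STATUS = TAG Mul1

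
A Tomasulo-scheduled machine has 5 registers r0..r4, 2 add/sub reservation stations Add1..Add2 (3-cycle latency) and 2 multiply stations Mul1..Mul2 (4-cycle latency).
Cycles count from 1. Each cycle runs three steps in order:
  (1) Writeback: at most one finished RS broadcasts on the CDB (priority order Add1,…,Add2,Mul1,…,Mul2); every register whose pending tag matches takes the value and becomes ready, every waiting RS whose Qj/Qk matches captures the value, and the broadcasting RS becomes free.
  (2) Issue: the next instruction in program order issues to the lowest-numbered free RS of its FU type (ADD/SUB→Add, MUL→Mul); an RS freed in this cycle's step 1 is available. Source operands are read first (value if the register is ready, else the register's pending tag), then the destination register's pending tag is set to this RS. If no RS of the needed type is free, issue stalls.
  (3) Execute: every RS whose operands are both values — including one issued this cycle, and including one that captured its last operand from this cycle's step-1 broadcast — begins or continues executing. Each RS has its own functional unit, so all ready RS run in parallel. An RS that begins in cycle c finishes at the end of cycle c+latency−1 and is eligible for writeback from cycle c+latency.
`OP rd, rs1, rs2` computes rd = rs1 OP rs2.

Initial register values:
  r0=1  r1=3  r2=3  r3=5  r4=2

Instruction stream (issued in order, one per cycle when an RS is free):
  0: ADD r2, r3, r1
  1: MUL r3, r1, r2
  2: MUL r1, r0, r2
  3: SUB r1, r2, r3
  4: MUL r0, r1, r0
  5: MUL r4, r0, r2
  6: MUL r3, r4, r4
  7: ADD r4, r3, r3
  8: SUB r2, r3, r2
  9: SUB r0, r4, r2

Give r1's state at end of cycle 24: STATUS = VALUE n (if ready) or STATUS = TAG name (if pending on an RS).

STATUS = VALUE -16

cycle 1: issue ADD r2<-Add1 // r0:1,r1:3,r2:Add1,r3:5,r4:2
cycle 2: issue MUL r3<-Mul1 // r0:1,r1:3,r2:Add1,r3:Mul1,r4:2
cycle 3: issue MUL r1<-Mul2 // r0:1,r1:Mul2,r2:Add1,r3:Mul1,r4:2
cycle 4: CDB Add1=8; issue SUB r1<-Add1 // r0:1,r1:Add1,r2:8,r3:Mul1,r4:2
cycle 5: stall // r0:1,r1:Add1,r2:8,r3:Mul1,r4:2
cycle 6: stall // r0:1,r1:Add1,r2:8,r3:Mul1,r4:2
cycle 7: stall // r0:1,r1:Add1,r2:8,r3:Mul1,r4:2
cycle 8: CDB Mul1=24; issue MUL r0<-Mul1 // r0:Mul1,r1:Add1,r2:8,r3:24,r4:2
cycle 9: CDB Mul2=8; issue MUL r4<-Mul2 // r0:Mul1,r1:Add1,r2:8,r3:24,r4:Mul2
cycle 10: stall // r0:Mul1,r1:Add1,r2:8,r3:24,r4:Mul2
cycle 11: CDB Add1=-16; stall // r0:Mul1,r1:-16,r2:8,r3:24,r4:Mul2
cycle 12: stall // r0:Mul1,r1:-16,r2:8,r3:24,r4:Mul2
cycle 13: stall // r0:Mul1,r1:-16,r2:8,r3:24,r4:Mul2
cycle 14: stall // r0:Mul1,r1:-16,r2:8,r3:24,r4:Mul2
cycle 15: CDB Mul1=-16; issue MUL r3<-Mul1 // r0:-16,r1:-16,r2:8,r3:Mul1,r4:Mul2
cycle 16: issue ADD r4<-Add1 // r0:-16,r1:-16,r2:8,r3:Mul1,r4:Add1
cycle 17: issue SUB r2<-Add2 // r0:-16,r1:-16,r2:Add2,r3:Mul1,r4:Add1
cycle 18: stall // r0:-16,r1:-16,r2:Add2,r3:Mul1,r4:Add1
cycle 19: CDB Mul2=-128; stall // r0:-16,r1:-16,r2:Add2,r3:Mul1,r4:Add1
cycle 20: stall // r0:-16,r1:-16,r2:Add2,r3:Mul1,r4:Add1
cycle 21: stall // r0:-16,r1:-16,r2:Add2,r3:Mul1,r4:Add1
cycle 22: stall // r0:-16,r1:-16,r2:Add2,r3:Mul1,r4:Add1
cycle 23: CDB Mul1=16384; stall // r0:-16,r1:-16,r2:Add2,r3:16384,r4:Add1
cycle 24: stall // r0:-16,r1:-16,r2:Add2,r3:16384,r4:Add1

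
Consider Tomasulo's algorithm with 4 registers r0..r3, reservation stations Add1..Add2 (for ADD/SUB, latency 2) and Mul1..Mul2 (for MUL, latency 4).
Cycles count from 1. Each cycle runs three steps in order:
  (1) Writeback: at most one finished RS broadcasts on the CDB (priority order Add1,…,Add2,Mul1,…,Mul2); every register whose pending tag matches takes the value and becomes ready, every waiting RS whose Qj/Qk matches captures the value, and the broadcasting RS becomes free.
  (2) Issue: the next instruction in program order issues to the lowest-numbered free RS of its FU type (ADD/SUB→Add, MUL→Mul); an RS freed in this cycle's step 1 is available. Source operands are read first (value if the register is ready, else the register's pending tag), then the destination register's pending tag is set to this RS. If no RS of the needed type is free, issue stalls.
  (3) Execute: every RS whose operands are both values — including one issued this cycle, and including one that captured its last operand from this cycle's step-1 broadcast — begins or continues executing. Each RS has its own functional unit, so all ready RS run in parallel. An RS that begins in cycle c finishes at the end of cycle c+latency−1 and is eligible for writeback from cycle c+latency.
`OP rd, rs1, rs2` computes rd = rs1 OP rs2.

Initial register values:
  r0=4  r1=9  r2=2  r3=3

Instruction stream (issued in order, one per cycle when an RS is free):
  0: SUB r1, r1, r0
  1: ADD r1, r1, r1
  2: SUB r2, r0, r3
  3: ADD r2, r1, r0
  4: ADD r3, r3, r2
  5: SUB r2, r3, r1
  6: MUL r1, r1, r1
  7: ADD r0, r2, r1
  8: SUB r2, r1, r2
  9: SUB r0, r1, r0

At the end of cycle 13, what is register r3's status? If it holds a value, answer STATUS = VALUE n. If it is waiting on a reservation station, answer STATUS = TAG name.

  c1: issue SUB r1<-Add1  regs: r0:4,r1:Add1,r2:2,r3:3
  c2: issue ADD r1<-Add2  regs: r0:4,r1:Add2,r2:2,r3:3
  c3: CDB Add1=5; issue SUB r2<-Add1  regs: r0:4,r1:Add2,r2:Add1,r3:3
  c4: stall  regs: r0:4,r1:Add2,r2:Add1,r3:3
  c5: CDB Add1=1; issue ADD r2<-Add1  regs: r0:4,r1:Add2,r2:Add1,r3:3
  c6: CDB Add2=10; issue ADD r3<-Add2  regs: r0:4,r1:10,r2:Add1,r3:Add2
  c7: stall  regs: r0:4,r1:10,r2:Add1,r3:Add2
  c8: CDB Add1=14; issue SUB r2<-Add1  regs: r0:4,r1:10,r2:Add1,r3:Add2
  c9: issue MUL r1<-Mul1  regs: r0:4,r1:Mul1,r2:Add1,r3:Add2
  c10: CDB Add2=17; issue ADD r0<-Add2  regs: r0:Add2,r1:Mul1,r2:Add1,r3:17
  c11: stall  regs: r0:Add2,r1:Mul1,r2:Add1,r3:17
  c12: CDB Add1=7; issue SUB r2<-Add1  regs: r0:Add2,r1:Mul1,r2:Add1,r3:17
  c13: CDB Mul1=100; stall  regs: r0:Add2,r1:100,r2:Add1,r3:17

STATUS = VALUE 17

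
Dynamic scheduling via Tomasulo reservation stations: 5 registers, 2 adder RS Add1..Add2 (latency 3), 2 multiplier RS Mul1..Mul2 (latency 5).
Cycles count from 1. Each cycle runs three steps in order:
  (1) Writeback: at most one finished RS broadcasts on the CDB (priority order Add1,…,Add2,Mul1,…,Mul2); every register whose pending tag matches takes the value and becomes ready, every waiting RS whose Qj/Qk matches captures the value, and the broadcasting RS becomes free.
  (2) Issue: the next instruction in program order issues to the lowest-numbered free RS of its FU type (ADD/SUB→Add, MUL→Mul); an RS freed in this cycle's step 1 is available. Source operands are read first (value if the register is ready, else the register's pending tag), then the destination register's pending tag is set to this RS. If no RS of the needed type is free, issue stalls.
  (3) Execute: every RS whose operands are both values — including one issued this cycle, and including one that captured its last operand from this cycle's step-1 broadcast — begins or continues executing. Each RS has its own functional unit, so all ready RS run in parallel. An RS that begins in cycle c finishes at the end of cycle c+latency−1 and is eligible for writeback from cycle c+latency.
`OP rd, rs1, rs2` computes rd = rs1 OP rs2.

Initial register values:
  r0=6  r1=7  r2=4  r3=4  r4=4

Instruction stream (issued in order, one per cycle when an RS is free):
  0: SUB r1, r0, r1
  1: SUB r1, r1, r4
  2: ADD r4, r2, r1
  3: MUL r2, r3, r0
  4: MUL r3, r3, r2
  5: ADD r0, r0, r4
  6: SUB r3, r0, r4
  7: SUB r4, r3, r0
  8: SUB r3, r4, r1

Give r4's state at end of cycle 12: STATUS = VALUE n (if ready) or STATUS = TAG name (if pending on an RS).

cycle 1: issue SUB r1<-Add1 // r0:6,r1:Add1,r2:4,r3:4,r4:4
cycle 2: issue SUB r1<-Add2 // r0:6,r1:Add2,r2:4,r3:4,r4:4
cycle 3: stall // r0:6,r1:Add2,r2:4,r3:4,r4:4
cycle 4: CDB Add1=-1; issue ADD r4<-Add1 // r0:6,r1:Add2,r2:4,r3:4,r4:Add1
cycle 5: issue MUL r2<-Mul1 // r0:6,r1:Add2,r2:Mul1,r3:4,r4:Add1
cycle 6: issue MUL r3<-Mul2 // r0:6,r1:Add2,r2:Mul1,r3:Mul2,r4:Add1
cycle 7: CDB Add2=-5; issue ADD r0<-Add2 // r0:Add2,r1:-5,r2:Mul1,r3:Mul2,r4:Add1
cycle 8: stall // r0:Add2,r1:-5,r2:Mul1,r3:Mul2,r4:Add1
cycle 9: stall // r0:Add2,r1:-5,r2:Mul1,r3:Mul2,r4:Add1
cycle 10: CDB Add1=-1; issue SUB r3<-Add1 // r0:Add2,r1:-5,r2:Mul1,r3:Add1,r4:-1
cycle 11: CDB Mul1=24; stall // r0:Add2,r1:-5,r2:24,r3:Add1,r4:-1
cycle 12: stall // r0:Add2,r1:-5,r2:24,r3:Add1,r4:-1

STATUS = VALUE -1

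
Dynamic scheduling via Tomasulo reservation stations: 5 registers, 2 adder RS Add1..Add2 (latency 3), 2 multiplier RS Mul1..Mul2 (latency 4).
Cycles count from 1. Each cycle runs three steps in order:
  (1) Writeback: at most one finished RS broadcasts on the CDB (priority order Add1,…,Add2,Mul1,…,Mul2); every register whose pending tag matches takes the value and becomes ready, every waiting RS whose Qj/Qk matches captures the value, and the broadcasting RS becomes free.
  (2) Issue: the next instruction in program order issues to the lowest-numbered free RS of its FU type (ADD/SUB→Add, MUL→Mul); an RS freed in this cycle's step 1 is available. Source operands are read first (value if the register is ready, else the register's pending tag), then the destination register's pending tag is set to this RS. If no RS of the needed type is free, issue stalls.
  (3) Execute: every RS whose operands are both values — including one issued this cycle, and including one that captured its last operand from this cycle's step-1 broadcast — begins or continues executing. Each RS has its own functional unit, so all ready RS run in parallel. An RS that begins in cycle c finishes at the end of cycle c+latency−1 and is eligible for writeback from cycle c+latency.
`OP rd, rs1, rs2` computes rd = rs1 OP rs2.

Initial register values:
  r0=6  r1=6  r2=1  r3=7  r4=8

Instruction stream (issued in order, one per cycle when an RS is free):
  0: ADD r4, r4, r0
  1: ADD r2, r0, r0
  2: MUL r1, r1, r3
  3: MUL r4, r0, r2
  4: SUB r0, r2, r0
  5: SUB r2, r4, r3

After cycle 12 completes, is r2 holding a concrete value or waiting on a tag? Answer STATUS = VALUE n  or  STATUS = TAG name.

STATUS = VALUE 65

cycle 1: issue ADD r4<-Add1 // r0:6,r1:6,r2:1,r3:7,r4:Add1
cycle 2: issue ADD r2<-Add2 // r0:6,r1:6,r2:Add2,r3:7,r4:Add1
cycle 3: issue MUL r1<-Mul1 // r0:6,r1:Mul1,r2:Add2,r3:7,r4:Add1
cycle 4: CDB Add1=14; issue MUL r4<-Mul2 // r0:6,r1:Mul1,r2:Add2,r3:7,r4:Mul2
cycle 5: CDB Add2=12; issue SUB r0<-Add1 // r0:Add1,r1:Mul1,r2:12,r3:7,r4:Mul2
cycle 6: issue SUB r2<-Add2 // r0:Add1,r1:Mul1,r2:Add2,r3:7,r4:Mul2
cycle 7: CDB Mul1=42 // r0:Add1,r1:42,r2:Add2,r3:7,r4:Mul2
cycle 8: CDB Add1=6 // r0:6,r1:42,r2:Add2,r3:7,r4:Mul2
cycle 9: CDB Mul2=72 // r0:6,r1:42,r2:Add2,r3:7,r4:72
cycle 10: - // r0:6,r1:42,r2:Add2,r3:7,r4:72
cycle 11: - // r0:6,r1:42,r2:Add2,r3:7,r4:72
cycle 12: CDB Add2=65 // r0:6,r1:42,r2:65,r3:7,r4:72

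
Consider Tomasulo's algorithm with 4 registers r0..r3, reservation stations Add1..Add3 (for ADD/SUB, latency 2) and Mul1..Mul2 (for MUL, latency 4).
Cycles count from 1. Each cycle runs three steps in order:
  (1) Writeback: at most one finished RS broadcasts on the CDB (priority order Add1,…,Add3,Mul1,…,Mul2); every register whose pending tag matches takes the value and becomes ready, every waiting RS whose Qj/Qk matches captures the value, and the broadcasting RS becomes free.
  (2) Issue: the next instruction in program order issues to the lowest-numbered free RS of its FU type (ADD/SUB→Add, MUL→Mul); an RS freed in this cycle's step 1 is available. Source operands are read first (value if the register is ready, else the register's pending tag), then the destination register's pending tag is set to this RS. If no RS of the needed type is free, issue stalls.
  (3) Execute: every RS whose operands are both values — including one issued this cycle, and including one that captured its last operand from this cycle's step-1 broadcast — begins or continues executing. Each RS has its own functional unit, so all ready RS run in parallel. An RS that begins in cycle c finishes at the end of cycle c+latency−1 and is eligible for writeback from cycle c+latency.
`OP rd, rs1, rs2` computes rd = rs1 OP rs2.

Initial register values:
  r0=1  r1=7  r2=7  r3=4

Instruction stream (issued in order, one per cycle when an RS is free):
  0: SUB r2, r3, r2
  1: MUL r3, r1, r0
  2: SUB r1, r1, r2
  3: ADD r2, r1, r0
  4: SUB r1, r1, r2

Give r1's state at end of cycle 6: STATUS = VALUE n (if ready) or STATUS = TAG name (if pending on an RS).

c1: issue SUB r2<-Add1 | r0:1,r1:7,r2:Add1,r3:4
c2: issue MUL r3<-Mul1 | r0:1,r1:7,r2:Add1,r3:Mul1
c3: CDB Add1=-3; issue SUB r1<-Add1 | r0:1,r1:Add1,r2:-3,r3:Mul1
c4: issue ADD r2<-Add2 | r0:1,r1:Add1,r2:Add2,r3:Mul1
c5: CDB Add1=10; issue SUB r1<-Add1 | r0:1,r1:Add1,r2:Add2,r3:Mul1
c6: CDB Mul1=7 | r0:1,r1:Add1,r2:Add2,r3:7

STATUS = TAG Add1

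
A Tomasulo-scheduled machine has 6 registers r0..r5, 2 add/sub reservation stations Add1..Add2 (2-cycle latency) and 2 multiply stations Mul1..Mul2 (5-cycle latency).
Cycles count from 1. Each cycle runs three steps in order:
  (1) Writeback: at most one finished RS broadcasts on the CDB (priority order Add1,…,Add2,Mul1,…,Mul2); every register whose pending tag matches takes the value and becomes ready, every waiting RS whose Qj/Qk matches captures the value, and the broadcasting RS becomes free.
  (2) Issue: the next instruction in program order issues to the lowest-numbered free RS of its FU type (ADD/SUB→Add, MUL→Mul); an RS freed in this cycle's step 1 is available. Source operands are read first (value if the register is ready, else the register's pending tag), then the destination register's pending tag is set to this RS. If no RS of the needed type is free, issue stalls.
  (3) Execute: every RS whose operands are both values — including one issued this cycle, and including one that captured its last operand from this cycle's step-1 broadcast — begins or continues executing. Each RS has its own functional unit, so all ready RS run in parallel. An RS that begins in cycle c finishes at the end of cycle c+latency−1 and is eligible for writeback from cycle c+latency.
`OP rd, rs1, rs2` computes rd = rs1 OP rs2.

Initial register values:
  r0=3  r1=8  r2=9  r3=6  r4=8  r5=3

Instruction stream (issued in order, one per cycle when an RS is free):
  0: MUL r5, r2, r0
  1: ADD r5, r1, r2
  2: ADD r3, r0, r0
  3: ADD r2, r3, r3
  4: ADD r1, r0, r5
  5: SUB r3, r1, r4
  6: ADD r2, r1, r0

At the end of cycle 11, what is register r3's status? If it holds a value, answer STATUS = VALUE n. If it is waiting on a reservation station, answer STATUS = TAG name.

STATUS = VALUE 12

  c1: issue MUL r5<-Mul1  regs: r0:3,r1:8,r2:9,r3:6,r4:8,r5:Mul1
  c2: issue ADD r5<-Add1  regs: r0:3,r1:8,r2:9,r3:6,r4:8,r5:Add1
  c3: issue ADD r3<-Add2  regs: r0:3,r1:8,r2:9,r3:Add2,r4:8,r5:Add1
  c4: CDB Add1=17; issue ADD r2<-Add1  regs: r0:3,r1:8,r2:Add1,r3:Add2,r4:8,r5:17
  c5: CDB Add2=6; issue ADD r1<-Add2  regs: r0:3,r1:Add2,r2:Add1,r3:6,r4:8,r5:17
  c6: CDB Mul1=27; stall  regs: r0:3,r1:Add2,r2:Add1,r3:6,r4:8,r5:17
  c7: CDB Add1=12; issue SUB r3<-Add1  regs: r0:3,r1:Add2,r2:12,r3:Add1,r4:8,r5:17
  c8: CDB Add2=20; issue ADD r2<-Add2  regs: r0:3,r1:20,r2:Add2,r3:Add1,r4:8,r5:17
  c9: -  regs: r0:3,r1:20,r2:Add2,r3:Add1,r4:8,r5:17
  c10: CDB Add1=12  regs: r0:3,r1:20,r2:Add2,r3:12,r4:8,r5:17
  c11: CDB Add2=23  regs: r0:3,r1:20,r2:23,r3:12,r4:8,r5:17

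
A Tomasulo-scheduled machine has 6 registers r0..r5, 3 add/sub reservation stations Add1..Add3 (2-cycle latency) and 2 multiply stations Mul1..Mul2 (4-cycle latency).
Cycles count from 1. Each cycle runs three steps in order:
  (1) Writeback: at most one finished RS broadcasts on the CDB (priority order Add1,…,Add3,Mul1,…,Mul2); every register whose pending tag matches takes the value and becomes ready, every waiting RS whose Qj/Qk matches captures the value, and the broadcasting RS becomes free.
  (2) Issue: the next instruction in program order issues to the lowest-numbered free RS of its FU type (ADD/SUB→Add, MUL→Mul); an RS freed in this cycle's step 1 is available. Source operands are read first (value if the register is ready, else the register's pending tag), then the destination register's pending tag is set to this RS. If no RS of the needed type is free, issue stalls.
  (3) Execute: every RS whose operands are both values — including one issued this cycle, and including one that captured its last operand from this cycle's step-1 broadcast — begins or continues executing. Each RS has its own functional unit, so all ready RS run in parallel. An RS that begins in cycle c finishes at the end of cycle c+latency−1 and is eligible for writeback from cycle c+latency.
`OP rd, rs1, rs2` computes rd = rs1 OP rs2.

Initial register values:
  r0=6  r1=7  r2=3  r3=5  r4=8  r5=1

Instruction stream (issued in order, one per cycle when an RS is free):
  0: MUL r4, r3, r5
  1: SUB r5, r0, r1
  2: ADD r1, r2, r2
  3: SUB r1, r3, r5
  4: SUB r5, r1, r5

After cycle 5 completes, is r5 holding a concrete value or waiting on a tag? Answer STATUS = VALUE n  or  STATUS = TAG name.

STATUS = TAG Add2

c1: issue MUL r4<-Mul1 | r0:6,r1:7,r2:3,r3:5,r4:Mul1,r5:1
c2: issue SUB r5<-Add1 | r0:6,r1:7,r2:3,r3:5,r4:Mul1,r5:Add1
c3: issue ADD r1<-Add2 | r0:6,r1:Add2,r2:3,r3:5,r4:Mul1,r5:Add1
c4: CDB Add1=-1; issue SUB r1<-Add1 | r0:6,r1:Add1,r2:3,r3:5,r4:Mul1,r5:-1
c5: CDB Add2=6; issue SUB r5<-Add2 | r0:6,r1:Add1,r2:3,r3:5,r4:Mul1,r5:Add2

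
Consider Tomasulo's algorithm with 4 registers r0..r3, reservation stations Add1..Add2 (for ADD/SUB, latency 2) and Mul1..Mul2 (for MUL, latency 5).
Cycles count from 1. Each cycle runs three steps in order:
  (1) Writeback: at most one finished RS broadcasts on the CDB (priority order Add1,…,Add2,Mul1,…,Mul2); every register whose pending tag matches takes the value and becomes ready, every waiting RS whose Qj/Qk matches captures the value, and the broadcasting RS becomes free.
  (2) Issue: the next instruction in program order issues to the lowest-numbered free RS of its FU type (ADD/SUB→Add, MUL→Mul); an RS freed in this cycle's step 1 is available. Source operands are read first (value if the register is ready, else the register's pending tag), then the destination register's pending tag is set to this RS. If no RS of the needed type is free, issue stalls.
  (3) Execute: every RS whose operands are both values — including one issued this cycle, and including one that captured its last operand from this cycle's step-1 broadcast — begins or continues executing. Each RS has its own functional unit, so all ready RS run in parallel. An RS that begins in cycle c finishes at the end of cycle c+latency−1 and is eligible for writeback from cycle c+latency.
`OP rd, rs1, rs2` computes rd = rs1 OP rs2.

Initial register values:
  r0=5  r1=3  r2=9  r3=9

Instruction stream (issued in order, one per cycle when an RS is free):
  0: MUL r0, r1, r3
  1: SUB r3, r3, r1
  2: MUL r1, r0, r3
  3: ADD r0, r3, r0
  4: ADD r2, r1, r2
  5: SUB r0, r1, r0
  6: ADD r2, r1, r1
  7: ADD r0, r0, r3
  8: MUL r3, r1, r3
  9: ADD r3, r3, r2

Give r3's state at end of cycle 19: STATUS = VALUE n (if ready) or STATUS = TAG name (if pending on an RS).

STATUS = TAG Add1

cycle 1: issue MUL r0<-Mul1 // r0:Mul1,r1:3,r2:9,r3:9
cycle 2: issue SUB r3<-Add1 // r0:Mul1,r1:3,r2:9,r3:Add1
cycle 3: issue MUL r1<-Mul2 // r0:Mul1,r1:Mul2,r2:9,r3:Add1
cycle 4: CDB Add1=6; issue ADD r0<-Add1 // r0:Add1,r1:Mul2,r2:9,r3:6
cycle 5: issue ADD r2<-Add2 // r0:Add1,r1:Mul2,r2:Add2,r3:6
cycle 6: CDB Mul1=27; stall // r0:Add1,r1:Mul2,r2:Add2,r3:6
cycle 7: stall // r0:Add1,r1:Mul2,r2:Add2,r3:6
cycle 8: CDB Add1=33; issue SUB r0<-Add1 // r0:Add1,r1:Mul2,r2:Add2,r3:6
cycle 9: stall // r0:Add1,r1:Mul2,r2:Add2,r3:6
cycle 10: stall // r0:Add1,r1:Mul2,r2:Add2,r3:6
cycle 11: CDB Mul2=162; stall // r0:Add1,r1:162,r2:Add2,r3:6
cycle 12: stall // r0:Add1,r1:162,r2:Add2,r3:6
cycle 13: CDB Add1=129; issue ADD r2<-Add1 // r0:129,r1:162,r2:Add1,r3:6
cycle 14: CDB Add2=171; issue ADD r0<-Add2 // r0:Add2,r1:162,r2:Add1,r3:6
cycle 15: CDB Add1=324; issue MUL r3<-Mul1 // r0:Add2,r1:162,r2:324,r3:Mul1
cycle 16: CDB Add2=135; issue ADD r3<-Add1 // r0:135,r1:162,r2:324,r3:Add1
cycle 17: - // r0:135,r1:162,r2:324,r3:Add1
cycle 18: - // r0:135,r1:162,r2:324,r3:Add1
cycle 19: - // r0:135,r1:162,r2:324,r3:Add1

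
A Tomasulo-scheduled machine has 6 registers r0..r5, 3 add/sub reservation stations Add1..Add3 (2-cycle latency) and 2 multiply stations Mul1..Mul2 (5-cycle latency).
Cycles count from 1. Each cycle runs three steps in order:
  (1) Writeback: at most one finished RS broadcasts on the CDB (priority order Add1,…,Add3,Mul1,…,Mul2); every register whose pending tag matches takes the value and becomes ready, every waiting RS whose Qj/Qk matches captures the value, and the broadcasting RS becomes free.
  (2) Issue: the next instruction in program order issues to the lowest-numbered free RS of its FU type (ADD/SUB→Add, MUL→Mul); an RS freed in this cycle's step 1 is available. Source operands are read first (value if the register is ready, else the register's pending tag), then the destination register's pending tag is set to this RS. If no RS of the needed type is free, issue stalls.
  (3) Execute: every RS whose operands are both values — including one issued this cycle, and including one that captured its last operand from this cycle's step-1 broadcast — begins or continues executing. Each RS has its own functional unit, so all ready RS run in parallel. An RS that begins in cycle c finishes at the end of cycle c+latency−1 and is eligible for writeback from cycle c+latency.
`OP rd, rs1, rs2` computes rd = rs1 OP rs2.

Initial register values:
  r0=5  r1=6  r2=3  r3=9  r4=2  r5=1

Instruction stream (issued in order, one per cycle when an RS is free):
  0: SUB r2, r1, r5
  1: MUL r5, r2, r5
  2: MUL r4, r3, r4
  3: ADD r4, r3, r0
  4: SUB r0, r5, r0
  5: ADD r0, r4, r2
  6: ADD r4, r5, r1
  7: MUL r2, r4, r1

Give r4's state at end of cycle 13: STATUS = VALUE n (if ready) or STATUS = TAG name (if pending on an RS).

  c1: issue SUB r2<-Add1  regs: r0:5,r1:6,r2:Add1,r3:9,r4:2,r5:1
  c2: issue MUL r5<-Mul1  regs: r0:5,r1:6,r2:Add1,r3:9,r4:2,r5:Mul1
  c3: CDB Add1=5; issue MUL r4<-Mul2  regs: r0:5,r1:6,r2:5,r3:9,r4:Mul2,r5:Mul1
  c4: issue ADD r4<-Add1  regs: r0:5,r1:6,r2:5,r3:9,r4:Add1,r5:Mul1
  c5: issue SUB r0<-Add2  regs: r0:Add2,r1:6,r2:5,r3:9,r4:Add1,r5:Mul1
  c6: CDB Add1=14; issue ADD r0<-Add1  regs: r0:Add1,r1:6,r2:5,r3:9,r4:14,r5:Mul1
  c7: issue ADD r4<-Add3  regs: r0:Add1,r1:6,r2:5,r3:9,r4:Add3,r5:Mul1
  c8: CDB Add1=19; stall  regs: r0:19,r1:6,r2:5,r3:9,r4:Add3,r5:Mul1
  c9: CDB Mul1=5; issue MUL r2<-Mul1  regs: r0:19,r1:6,r2:Mul1,r3:9,r4:Add3,r5:5
  c10: CDB Mul2=18  regs: r0:19,r1:6,r2:Mul1,r3:9,r4:Add3,r5:5
  c11: CDB Add2=0  regs: r0:19,r1:6,r2:Mul1,r3:9,r4:Add3,r5:5
  c12: CDB Add3=11  regs: r0:19,r1:6,r2:Mul1,r3:9,r4:11,r5:5
  c13: -  regs: r0:19,r1:6,r2:Mul1,r3:9,r4:11,r5:5

STATUS = VALUE 11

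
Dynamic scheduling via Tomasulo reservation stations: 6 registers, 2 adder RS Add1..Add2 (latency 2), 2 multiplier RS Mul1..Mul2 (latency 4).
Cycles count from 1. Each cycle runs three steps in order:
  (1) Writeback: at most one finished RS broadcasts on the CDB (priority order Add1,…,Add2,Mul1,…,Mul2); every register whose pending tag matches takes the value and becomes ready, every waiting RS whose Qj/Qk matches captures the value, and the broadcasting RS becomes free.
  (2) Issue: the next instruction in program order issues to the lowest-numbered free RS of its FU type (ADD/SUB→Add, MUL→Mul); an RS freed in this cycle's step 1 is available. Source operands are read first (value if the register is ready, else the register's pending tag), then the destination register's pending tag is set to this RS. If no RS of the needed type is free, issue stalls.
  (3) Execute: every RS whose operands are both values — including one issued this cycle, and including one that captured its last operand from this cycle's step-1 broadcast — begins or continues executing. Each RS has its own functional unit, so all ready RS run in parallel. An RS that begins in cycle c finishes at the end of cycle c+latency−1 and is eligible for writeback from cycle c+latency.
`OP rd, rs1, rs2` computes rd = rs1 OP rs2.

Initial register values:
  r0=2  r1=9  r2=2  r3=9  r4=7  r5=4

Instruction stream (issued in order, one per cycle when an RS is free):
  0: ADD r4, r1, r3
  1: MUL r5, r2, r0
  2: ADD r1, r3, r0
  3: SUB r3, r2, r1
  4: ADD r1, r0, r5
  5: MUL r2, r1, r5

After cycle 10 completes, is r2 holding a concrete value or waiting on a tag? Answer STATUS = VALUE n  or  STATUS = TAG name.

STATUS = TAG Mul1

  c1: issue ADD r4<-Add1  regs: r0:2,r1:9,r2:2,r3:9,r4:Add1,r5:4
  c2: issue MUL r5<-Mul1  regs: r0:2,r1:9,r2:2,r3:9,r4:Add1,r5:Mul1
  c3: CDB Add1=18; issue ADD r1<-Add1  regs: r0:2,r1:Add1,r2:2,r3:9,r4:18,r5:Mul1
  c4: issue SUB r3<-Add2  regs: r0:2,r1:Add1,r2:2,r3:Add2,r4:18,r5:Mul1
  c5: CDB Add1=11; issue ADD r1<-Add1  regs: r0:2,r1:Add1,r2:2,r3:Add2,r4:18,r5:Mul1
  c6: CDB Mul1=4; issue MUL r2<-Mul1  regs: r0:2,r1:Add1,r2:Mul1,r3:Add2,r4:18,r5:4
  c7: CDB Add2=-9  regs: r0:2,r1:Add1,r2:Mul1,r3:-9,r4:18,r5:4
  c8: CDB Add1=6  regs: r0:2,r1:6,r2:Mul1,r3:-9,r4:18,r5:4
  c9: -  regs: r0:2,r1:6,r2:Mul1,r3:-9,r4:18,r5:4
  c10: -  regs: r0:2,r1:6,r2:Mul1,r3:-9,r4:18,r5:4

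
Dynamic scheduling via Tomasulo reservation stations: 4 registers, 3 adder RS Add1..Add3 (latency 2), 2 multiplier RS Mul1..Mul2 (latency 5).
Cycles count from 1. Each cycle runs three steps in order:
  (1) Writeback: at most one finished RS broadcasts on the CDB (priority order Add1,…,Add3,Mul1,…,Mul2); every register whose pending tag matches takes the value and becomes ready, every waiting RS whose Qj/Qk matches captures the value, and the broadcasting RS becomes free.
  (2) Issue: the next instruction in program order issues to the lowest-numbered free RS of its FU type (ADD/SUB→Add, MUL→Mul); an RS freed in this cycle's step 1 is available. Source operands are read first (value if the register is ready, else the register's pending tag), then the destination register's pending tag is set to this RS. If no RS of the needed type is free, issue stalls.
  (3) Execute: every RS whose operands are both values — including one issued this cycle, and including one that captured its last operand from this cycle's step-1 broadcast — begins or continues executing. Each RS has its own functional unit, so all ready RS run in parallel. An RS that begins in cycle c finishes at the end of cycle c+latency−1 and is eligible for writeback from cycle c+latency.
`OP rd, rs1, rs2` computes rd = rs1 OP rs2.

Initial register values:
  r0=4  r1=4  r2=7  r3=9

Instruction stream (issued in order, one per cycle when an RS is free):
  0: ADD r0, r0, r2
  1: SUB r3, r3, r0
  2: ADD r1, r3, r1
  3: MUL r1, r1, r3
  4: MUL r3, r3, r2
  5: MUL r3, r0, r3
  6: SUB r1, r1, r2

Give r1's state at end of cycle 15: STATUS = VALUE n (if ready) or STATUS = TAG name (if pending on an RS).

STATUS = VALUE -11

cycle 1: issue ADD r0<-Add1 // r0:Add1,r1:4,r2:7,r3:9
cycle 2: issue SUB r3<-Add2 // r0:Add1,r1:4,r2:7,r3:Add2
cycle 3: CDB Add1=11; issue ADD r1<-Add1 // r0:11,r1:Add1,r2:7,r3:Add2
cycle 4: issue MUL r1<-Mul1 // r0:11,r1:Mul1,r2:7,r3:Add2
cycle 5: CDB Add2=-2; issue MUL r3<-Mul2 // r0:11,r1:Mul1,r2:7,r3:Mul2
cycle 6: stall // r0:11,r1:Mul1,r2:7,r3:Mul2
cycle 7: CDB Add1=2; stall // r0:11,r1:Mul1,r2:7,r3:Mul2
cycle 8: stall // r0:11,r1:Mul1,r2:7,r3:Mul2
cycle 9: stall // r0:11,r1:Mul1,r2:7,r3:Mul2
cycle 10: CDB Mul2=-14; issue MUL r3<-Mul2 // r0:11,r1:Mul1,r2:7,r3:Mul2
cycle 11: issue SUB r1<-Add1 // r0:11,r1:Add1,r2:7,r3:Mul2
cycle 12: CDB Mul1=-4 // r0:11,r1:Add1,r2:7,r3:Mul2
cycle 13: - // r0:11,r1:Add1,r2:7,r3:Mul2
cycle 14: CDB Add1=-11 // r0:11,r1:-11,r2:7,r3:Mul2
cycle 15: CDB Mul2=-154 // r0:11,r1:-11,r2:7,r3:-154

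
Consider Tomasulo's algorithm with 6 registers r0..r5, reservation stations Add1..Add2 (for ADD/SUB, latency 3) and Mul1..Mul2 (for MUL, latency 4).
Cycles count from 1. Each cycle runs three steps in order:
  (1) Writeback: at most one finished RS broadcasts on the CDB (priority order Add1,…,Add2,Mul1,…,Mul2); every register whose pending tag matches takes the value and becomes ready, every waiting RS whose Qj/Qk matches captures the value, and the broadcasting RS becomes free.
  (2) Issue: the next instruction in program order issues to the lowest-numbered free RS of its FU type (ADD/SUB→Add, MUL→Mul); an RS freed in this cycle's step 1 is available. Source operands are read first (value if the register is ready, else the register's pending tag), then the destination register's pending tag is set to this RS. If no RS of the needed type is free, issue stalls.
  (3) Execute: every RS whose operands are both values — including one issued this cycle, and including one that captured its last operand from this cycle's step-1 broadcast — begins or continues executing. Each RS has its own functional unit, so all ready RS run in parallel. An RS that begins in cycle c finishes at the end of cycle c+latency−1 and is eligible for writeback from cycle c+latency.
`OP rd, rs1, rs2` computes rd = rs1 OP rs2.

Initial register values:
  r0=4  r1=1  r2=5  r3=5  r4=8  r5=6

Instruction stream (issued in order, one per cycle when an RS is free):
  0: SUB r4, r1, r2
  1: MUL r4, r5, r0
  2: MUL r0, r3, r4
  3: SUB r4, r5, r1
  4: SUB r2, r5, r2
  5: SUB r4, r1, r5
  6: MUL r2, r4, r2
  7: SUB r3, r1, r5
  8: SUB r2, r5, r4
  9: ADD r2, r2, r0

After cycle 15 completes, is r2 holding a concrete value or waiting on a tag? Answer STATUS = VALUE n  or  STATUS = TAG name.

c1: issue SUB r4<-Add1 | r0:4,r1:1,r2:5,r3:5,r4:Add1,r5:6
c2: issue MUL r4<-Mul1 | r0:4,r1:1,r2:5,r3:5,r4:Mul1,r5:6
c3: issue MUL r0<-Mul2 | r0:Mul2,r1:1,r2:5,r3:5,r4:Mul1,r5:6
c4: CDB Add1=-4; issue SUB r4<-Add1 | r0:Mul2,r1:1,r2:5,r3:5,r4:Add1,r5:6
c5: issue SUB r2<-Add2 | r0:Mul2,r1:1,r2:Add2,r3:5,r4:Add1,r5:6
c6: CDB Mul1=24; stall | r0:Mul2,r1:1,r2:Add2,r3:5,r4:Add1,r5:6
c7: CDB Add1=5; issue SUB r4<-Add1 | r0:Mul2,r1:1,r2:Add2,r3:5,r4:Add1,r5:6
c8: CDB Add2=1; issue MUL r2<-Mul1 | r0:Mul2,r1:1,r2:Mul1,r3:5,r4:Add1,r5:6
c9: issue SUB r3<-Add2 | r0:Mul2,r1:1,r2:Mul1,r3:Add2,r4:Add1,r5:6
c10: CDB Add1=-5; issue SUB r2<-Add1 | r0:Mul2,r1:1,r2:Add1,r3:Add2,r4:-5,r5:6
c11: CDB Mul2=120; stall | r0:120,r1:1,r2:Add1,r3:Add2,r4:-5,r5:6
c12: CDB Add2=-5; issue ADD r2<-Add2 | r0:120,r1:1,r2:Add2,r3:-5,r4:-5,r5:6
c13: CDB Add1=11 | r0:120,r1:1,r2:Add2,r3:-5,r4:-5,r5:6
c14: CDB Mul1=-5 | r0:120,r1:1,r2:Add2,r3:-5,r4:-5,r5:6
c15: - | r0:120,r1:1,r2:Add2,r3:-5,r4:-5,r5:6

STATUS = TAG Add2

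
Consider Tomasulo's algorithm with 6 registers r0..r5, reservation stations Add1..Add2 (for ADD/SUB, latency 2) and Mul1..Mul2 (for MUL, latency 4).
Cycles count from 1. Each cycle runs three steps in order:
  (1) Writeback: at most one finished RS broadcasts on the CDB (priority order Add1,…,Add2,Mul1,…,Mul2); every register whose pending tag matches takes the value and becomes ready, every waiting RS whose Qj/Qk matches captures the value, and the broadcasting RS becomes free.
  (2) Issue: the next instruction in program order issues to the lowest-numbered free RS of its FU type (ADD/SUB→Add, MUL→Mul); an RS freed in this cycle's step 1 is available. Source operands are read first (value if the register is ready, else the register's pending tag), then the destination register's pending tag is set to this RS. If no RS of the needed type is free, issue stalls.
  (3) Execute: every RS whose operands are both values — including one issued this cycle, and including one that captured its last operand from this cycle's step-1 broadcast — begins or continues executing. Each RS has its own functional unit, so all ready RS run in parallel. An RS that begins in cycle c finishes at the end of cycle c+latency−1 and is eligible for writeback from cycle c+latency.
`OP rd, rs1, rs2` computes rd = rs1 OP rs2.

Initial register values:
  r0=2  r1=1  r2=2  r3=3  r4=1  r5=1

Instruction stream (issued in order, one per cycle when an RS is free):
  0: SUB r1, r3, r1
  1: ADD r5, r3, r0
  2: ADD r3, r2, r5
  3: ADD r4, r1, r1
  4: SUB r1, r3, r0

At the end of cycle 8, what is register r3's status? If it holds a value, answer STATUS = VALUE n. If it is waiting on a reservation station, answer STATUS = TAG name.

  c1: issue SUB r1<-Add1  regs: r0:2,r1:Add1,r2:2,r3:3,r4:1,r5:1
  c2: issue ADD r5<-Add2  regs: r0:2,r1:Add1,r2:2,r3:3,r4:1,r5:Add2
  c3: CDB Add1=2; issue ADD r3<-Add1  regs: r0:2,r1:2,r2:2,r3:Add1,r4:1,r5:Add2
  c4: CDB Add2=5; issue ADD r4<-Add2  regs: r0:2,r1:2,r2:2,r3:Add1,r4:Add2,r5:5
  c5: stall  regs: r0:2,r1:2,r2:2,r3:Add1,r4:Add2,r5:5
  c6: CDB Add1=7; issue SUB r1<-Add1  regs: r0:2,r1:Add1,r2:2,r3:7,r4:Add2,r5:5
  c7: CDB Add2=4  regs: r0:2,r1:Add1,r2:2,r3:7,r4:4,r5:5
  c8: CDB Add1=5  regs: r0:2,r1:5,r2:2,r3:7,r4:4,r5:5

STATUS = VALUE 7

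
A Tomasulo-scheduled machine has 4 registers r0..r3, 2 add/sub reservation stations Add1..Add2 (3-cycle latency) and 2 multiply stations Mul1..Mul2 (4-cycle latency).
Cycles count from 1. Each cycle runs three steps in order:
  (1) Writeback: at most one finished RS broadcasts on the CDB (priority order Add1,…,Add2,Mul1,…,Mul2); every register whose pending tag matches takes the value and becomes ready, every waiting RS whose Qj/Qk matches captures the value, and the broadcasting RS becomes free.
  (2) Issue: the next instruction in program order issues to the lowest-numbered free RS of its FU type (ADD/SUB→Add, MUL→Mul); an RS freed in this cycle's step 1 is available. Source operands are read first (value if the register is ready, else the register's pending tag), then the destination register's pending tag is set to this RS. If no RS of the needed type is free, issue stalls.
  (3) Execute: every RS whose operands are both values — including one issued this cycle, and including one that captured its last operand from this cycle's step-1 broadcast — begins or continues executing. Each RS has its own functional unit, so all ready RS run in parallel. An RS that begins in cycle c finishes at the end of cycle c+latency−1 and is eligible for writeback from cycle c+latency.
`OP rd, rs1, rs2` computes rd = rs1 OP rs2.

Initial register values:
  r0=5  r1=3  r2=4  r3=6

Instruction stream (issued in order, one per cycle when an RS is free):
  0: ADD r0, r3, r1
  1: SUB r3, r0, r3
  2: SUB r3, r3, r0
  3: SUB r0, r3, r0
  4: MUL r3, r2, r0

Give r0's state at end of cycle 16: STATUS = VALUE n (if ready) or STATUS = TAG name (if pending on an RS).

cycle 1: issue ADD r0<-Add1 // r0:Add1,r1:3,r2:4,r3:6
cycle 2: issue SUB r3<-Add2 // r0:Add1,r1:3,r2:4,r3:Add2
cycle 3: stall // r0:Add1,r1:3,r2:4,r3:Add2
cycle 4: CDB Add1=9; issue SUB r3<-Add1 // r0:9,r1:3,r2:4,r3:Add1
cycle 5: stall // r0:9,r1:3,r2:4,r3:Add1
cycle 6: stall // r0:9,r1:3,r2:4,r3:Add1
cycle 7: CDB Add2=3; issue SUB r0<-Add2 // r0:Add2,r1:3,r2:4,r3:Add1
cycle 8: issue MUL r3<-Mul1 // r0:Add2,r1:3,r2:4,r3:Mul1
cycle 9: - // r0:Add2,r1:3,r2:4,r3:Mul1
cycle 10: CDB Add1=-6 // r0:Add2,r1:3,r2:4,r3:Mul1
cycle 11: - // r0:Add2,r1:3,r2:4,r3:Mul1
cycle 12: - // r0:Add2,r1:3,r2:4,r3:Mul1
cycle 13: CDB Add2=-15 // r0:-15,r1:3,r2:4,r3:Mul1
cycle 14: - // r0:-15,r1:3,r2:4,r3:Mul1
cycle 15: - // r0:-15,r1:3,r2:4,r3:Mul1
cycle 16: - // r0:-15,r1:3,r2:4,r3:Mul1

STATUS = VALUE -15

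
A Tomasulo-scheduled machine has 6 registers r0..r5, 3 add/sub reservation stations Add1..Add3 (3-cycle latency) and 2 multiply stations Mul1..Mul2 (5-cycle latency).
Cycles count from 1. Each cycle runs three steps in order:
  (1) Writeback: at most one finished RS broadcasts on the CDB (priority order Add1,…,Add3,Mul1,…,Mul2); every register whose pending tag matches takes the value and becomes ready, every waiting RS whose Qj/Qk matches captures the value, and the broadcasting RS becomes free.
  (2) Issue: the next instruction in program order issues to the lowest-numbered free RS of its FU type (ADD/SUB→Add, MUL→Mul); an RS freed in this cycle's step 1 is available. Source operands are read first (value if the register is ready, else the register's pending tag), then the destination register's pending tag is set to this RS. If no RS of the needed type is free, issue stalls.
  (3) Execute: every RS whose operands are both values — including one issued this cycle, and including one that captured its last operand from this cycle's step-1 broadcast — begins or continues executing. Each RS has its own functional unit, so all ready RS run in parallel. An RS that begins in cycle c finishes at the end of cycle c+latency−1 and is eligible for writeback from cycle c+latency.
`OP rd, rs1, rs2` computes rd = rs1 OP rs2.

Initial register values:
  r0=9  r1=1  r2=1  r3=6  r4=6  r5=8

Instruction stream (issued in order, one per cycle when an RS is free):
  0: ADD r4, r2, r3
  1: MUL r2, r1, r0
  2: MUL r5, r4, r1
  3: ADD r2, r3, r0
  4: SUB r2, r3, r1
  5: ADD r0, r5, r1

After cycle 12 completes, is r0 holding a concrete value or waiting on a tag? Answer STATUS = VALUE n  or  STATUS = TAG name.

  c1: issue ADD r4<-Add1  regs: r0:9,r1:1,r2:1,r3:6,r4:Add1,r5:8
  c2: issue MUL r2<-Mul1  regs: r0:9,r1:1,r2:Mul1,r3:6,r4:Add1,r5:8
  c3: issue MUL r5<-Mul2  regs: r0:9,r1:1,r2:Mul1,r3:6,r4:Add1,r5:Mul2
  c4: CDB Add1=7; issue ADD r2<-Add1  regs: r0:9,r1:1,r2:Add1,r3:6,r4:7,r5:Mul2
  c5: issue SUB r2<-Add2  regs: r0:9,r1:1,r2:Add2,r3:6,r4:7,r5:Mul2
  c6: issue ADD r0<-Add3  regs: r0:Add3,r1:1,r2:Add2,r3:6,r4:7,r5:Mul2
  c7: CDB Add1=15  regs: r0:Add3,r1:1,r2:Add2,r3:6,r4:7,r5:Mul2
  c8: CDB Add2=5  regs: r0:Add3,r1:1,r2:5,r3:6,r4:7,r5:Mul2
  c9: CDB Mul1=9  regs: r0:Add3,r1:1,r2:5,r3:6,r4:7,r5:Mul2
  c10: CDB Mul2=7  regs: r0:Add3,r1:1,r2:5,r3:6,r4:7,r5:7
  c11: -  regs: r0:Add3,r1:1,r2:5,r3:6,r4:7,r5:7
  c12: -  regs: r0:Add3,r1:1,r2:5,r3:6,r4:7,r5:7

STATUS = TAG Add3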